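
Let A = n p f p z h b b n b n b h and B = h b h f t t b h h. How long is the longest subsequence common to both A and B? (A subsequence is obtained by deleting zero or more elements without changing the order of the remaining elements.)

Backtracking the LCS table gives one alignment: h (A6,B1) → b (A7,B2) → b (A8,B7) → h (A13,B9).
So the longest common subsequence has length 4.

4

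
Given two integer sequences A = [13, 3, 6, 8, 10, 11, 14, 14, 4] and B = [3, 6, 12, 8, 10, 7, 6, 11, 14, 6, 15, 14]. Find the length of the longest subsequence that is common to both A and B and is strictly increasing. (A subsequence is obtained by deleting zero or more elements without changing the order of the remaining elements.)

6

A longest common strictly increasing subsequence is 3, 6, 8, 10, 11, 14 (length 6); it appears in order in both A and B, and no longer such subsequence exists.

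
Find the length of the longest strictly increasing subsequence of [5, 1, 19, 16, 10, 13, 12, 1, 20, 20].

Scanning left to right, the best length ending at each element is: 5→1, 1→1, 19→2, 16→2, 10→2, 13→3, 12→3, 1→1, 20→4, 20→4.
So the longest increasing subsequence has length 4, e.g. 5, 10, 13, 20.

4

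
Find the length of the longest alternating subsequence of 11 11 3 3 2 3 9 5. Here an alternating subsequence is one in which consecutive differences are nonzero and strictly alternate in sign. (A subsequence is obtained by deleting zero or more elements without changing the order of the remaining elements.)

Track the best alternating length ending on an up-step vs a down-step at each position: up/down = 1/1, 1/1, 1/2, 1/2, 1/2, 3/2, 3/2, 3/4.
The maximum over both is 4; one such subsequence is 11, 3, 9, 5.

4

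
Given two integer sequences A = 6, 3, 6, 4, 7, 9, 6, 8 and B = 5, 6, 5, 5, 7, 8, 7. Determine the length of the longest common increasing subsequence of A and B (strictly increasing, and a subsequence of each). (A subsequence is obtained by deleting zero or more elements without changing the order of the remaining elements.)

3

A longest common strictly increasing subsequence is 6, 7, 8 (length 3); it appears in order in both A and B, and no longer such subsequence exists.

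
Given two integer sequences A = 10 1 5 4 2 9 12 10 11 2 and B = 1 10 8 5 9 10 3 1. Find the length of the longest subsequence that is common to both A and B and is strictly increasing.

For each value that appears in both, track the longest common increasing run ending there.
The best achievable length is 4; one witness is 1, 5, 9, 10 (A-positions 2,3,6,8, B-positions 1,4,5,6).

4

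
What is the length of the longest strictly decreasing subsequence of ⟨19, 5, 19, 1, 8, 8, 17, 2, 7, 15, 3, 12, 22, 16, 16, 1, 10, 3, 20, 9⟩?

6

Scanning left to right, the best length ending at each element is: 19→1, 5→2, 19→1, 1→3, 8→2, 8→2, 17→2, 2→3, 7→3, 15→3, 3→4, 12→4, 22→1, 16→3, 16→3, 1→5, 10→5, 3→6, 20→2, 9→6.
So the longest decreasing subsequence has length 6, e.g. 19, 17, 15, 12, 10, 3.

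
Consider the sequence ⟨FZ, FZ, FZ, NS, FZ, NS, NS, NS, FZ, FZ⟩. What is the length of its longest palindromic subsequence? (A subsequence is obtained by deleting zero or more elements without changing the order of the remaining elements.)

8

One longest palindromic subsequence is FZ FZ NS NS NS NS FZ FZ (positions 1,2,4,6,7,8,9,10); it reads the same forward and backward, and the interval DP gives dp[1][10] = 8.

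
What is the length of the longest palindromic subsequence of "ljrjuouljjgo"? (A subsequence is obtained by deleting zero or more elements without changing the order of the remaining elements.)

Using dp[i][j] = 2 + dp[i+1][j−1] if the ends match, else max(dp[i+1][j], dp[i][j−1]):
dp[1][12] = 7. A witness is jjuoujj at positions 2,4,5,6,7,9,10.

7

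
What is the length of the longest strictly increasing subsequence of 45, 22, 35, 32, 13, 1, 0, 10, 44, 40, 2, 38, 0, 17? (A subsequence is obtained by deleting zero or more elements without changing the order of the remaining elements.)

3

Let dp[i] be the longest increasing subsequence ending at position i. Then dp = [1, 1, 2, 2, 1, 1, 1, 2, 3, 3, 2, 3, 1, 3].
The maximum is 3; one witness is 22, 35, 44 at positions 2,3,9.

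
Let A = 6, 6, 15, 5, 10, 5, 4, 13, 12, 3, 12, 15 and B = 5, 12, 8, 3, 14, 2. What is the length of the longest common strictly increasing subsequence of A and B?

A longest common strictly increasing subsequence is 5, 12 (length 2); it appears in order in both A and B, and no longer such subsequence exists.

2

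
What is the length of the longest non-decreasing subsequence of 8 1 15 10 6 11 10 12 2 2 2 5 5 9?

Scanning left to right, the best length ending at each element is: 8→1, 1→1, 15→2, 10→2, 6→2, 11→3, 10→3, 12→4, 2→2, 2→3, 2→4, 5→5, 5→6, 9→7.
So the longest non-decreasing subsequence has length 7, e.g. 1, 2, 2, 2, 5, 5, 9.

7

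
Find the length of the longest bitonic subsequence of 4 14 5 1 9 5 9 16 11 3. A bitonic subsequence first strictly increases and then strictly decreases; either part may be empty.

Let inc[i] be the LIS ending at i and dec[i] the longest strictly decreasing subsequence starting at i. inc = [1, 2, 2, 1, 3, 2, 3, 4, 4, 2], dec = [2, 4, 2, 1, 3, 2, 2, 3, 2, 1].
max_i inc[i]+dec[i]−1 = 6, with one witness 4, 5, 9, 16, 11, 3.

6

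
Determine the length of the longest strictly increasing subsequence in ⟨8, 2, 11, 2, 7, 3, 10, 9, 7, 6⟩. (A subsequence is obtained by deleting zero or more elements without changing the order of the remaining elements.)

One longest increasing subsequence is 2, 7, 10 (positions 2,5,7), of length 3; no longer one exists.

3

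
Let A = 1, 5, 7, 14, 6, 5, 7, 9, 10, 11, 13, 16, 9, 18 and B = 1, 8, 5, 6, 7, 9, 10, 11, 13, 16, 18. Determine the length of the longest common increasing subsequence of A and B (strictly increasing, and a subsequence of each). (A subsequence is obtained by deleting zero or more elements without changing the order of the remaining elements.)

10

For each value that appears in both, track the longest common increasing run ending there.
The best achievable length is 10; one witness is 1, 5, 6, 7, 9, 10, 11, 13, 16, 18 (A-positions 1,2,5,7,8,9,10,11,12,14, B-positions 1,3,4,5,6,7,8,9,10,11).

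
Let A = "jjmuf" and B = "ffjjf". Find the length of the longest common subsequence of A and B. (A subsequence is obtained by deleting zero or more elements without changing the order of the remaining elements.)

3

Backtracking the LCS table gives one alignment: j (A1,B3) → j (A2,B4) → f (A5,B5).
So the longest common subsequence has length 3.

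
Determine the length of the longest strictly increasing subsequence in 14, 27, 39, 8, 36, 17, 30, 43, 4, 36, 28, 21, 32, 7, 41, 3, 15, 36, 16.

Let dp[i] be the longest increasing subsequence ending at position i. Then dp = [1, 2, 3, 1, 3, 2, 3, 4, 1, 4, 3, 3, 4, 2, 5, 1, 3, 5, 4].
The maximum is 5; one witness is 14, 27, 30, 36, 41 at positions 1,2,7,10,15.

5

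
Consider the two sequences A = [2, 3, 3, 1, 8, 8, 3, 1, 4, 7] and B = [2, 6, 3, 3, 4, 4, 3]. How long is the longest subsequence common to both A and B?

Backtracking the LCS table gives one alignment: 2 (A1,B1) → 3 (A2,B3) → 3 (A3,B4) → 3 (A7,B7).
So the longest common subsequence has length 4.

4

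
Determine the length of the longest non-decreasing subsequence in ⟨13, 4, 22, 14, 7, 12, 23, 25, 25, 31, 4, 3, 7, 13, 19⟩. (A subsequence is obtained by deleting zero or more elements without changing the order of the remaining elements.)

7

Scanning left to right, the best length ending at each element is: 13→1, 4→1, 22→2, 14→2, 7→2, 12→3, 23→4, 25→5, 25→6, 31→7, 4→2, 3→1, 7→3, 13→4, 19→5.
So the longest non-decreasing subsequence has length 7, e.g. 4, 7, 12, 23, 25, 25, 31.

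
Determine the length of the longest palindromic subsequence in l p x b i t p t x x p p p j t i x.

10

One longest palindromic subsequence is xitpppptix (positions 3,5,6,7,11,12,13,15,16,17); it reads the same forward and backward, and the interval DP gives dp[1][17] = 10.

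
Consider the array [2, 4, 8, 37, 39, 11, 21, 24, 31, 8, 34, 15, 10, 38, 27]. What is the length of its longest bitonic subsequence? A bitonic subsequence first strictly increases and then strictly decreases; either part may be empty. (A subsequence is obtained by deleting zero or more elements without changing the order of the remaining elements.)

One longest bitonic subsequence is 2, 4, 8, 11, 21, 24, 31, 34, 15, 10 (positions 1,2,3,6,7,8,9,11,12,13): it rises to 34 then falls. Length 10 is optimal.

10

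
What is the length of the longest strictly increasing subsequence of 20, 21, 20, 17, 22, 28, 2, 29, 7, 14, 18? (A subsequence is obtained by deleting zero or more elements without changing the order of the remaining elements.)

5

One longest increasing subsequence is 20, 21, 22, 28, 29 (positions 1,2,5,6,8), of length 5; no longer one exists.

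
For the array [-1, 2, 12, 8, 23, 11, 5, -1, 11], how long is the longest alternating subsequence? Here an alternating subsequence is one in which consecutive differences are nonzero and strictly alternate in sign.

6

A longest alternating subsequence is -1, 12, 8, 23, 5, 11 (positions 1,3,4,5,7,9); its 5 consecutive differences strictly alternate in sign, and length 6 is optimal.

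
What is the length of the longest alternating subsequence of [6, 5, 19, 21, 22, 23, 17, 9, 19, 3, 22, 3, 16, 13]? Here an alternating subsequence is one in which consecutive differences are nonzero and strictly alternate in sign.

10

Track the best alternating length ending on an up-step vs a down-step at each position: up/down = 1/1, 1/2, 3/1, 3/1, 3/1, 3/1, 3/4, 3/4, 5/4, 1/6, 7/4, 1/8, 9/8, 9/10.
The maximum over both is 10; one such subsequence is 6, 5, 19, 17, 19, 3, 22, 3, 16, 13.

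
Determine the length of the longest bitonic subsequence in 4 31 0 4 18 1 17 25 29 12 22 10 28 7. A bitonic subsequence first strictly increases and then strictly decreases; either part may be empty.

8

One longest bitonic subsequence is 0, 4, 18, 25, 29, 22, 10, 7 (positions 3,4,5,8,9,11,12,14): it rises to 29 then falls. Length 8 is optimal.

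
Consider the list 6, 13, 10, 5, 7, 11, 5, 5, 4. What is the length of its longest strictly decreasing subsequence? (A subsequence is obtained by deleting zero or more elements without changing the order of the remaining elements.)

Let dp[i] be the longest decreasing subsequence ending at position i. Then dp = [1, 1, 2, 3, 3, 2, 4, 4, 5].
The maximum is 5; one witness is 13, 10, 7, 5, 4 at positions 2,3,5,7,9.

5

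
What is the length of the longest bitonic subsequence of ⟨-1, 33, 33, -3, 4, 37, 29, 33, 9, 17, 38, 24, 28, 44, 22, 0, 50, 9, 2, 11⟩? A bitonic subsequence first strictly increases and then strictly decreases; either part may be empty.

Let inc[i] be the LIS ending at i and dec[i] the longest strictly decreasing subsequence starting at i. inc = [1, 2, 2, 1, 2, 3, 3, 4, 3, 4, 5, 5, 6, 7, 5, 2, 8, 3, 3, 4], dec = [2, 6, 6, 1, 2, 6, 5, 5, 2, 3, 5, 4, 4, 4, 3, 1, 3, 2, 1, 1].
max_i inc[i]+dec[i]−1 = 10, with one witness -1, 4, 9, 17, 24, 28, 44, 22, 9, 2.

10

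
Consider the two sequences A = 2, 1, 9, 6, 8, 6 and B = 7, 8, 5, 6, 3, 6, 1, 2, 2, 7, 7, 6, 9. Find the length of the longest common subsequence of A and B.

2

A longest common subsequence is 2, 9 (length 2); the LCS DP confirms no longer common subsequence exists.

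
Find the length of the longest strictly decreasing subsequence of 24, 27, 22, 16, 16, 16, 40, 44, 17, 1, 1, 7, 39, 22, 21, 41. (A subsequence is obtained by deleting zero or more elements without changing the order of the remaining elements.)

One longest decreasing subsequence is 24, 22, 16, 1 (positions 1,3,4,10), of length 4; no longer one exists.

4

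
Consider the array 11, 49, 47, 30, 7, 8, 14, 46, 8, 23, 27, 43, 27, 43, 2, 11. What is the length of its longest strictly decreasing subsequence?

6

One longest decreasing subsequence is 49, 47, 30, 14, 8, 2 (positions 2,3,4,7,9,15), of length 6; no longer one exists.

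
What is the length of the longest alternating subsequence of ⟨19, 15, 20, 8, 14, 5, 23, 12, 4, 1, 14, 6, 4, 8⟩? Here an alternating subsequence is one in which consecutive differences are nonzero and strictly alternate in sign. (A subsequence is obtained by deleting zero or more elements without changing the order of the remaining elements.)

A longest alternating subsequence is 19, 15, 20, 8, 14, 5, 23, 12, 14, 6, 8 (positions 1,2,3,4,5,6,7,8,11,12,14); its 10 consecutive differences strictly alternate in sign, and length 11 is optimal.

11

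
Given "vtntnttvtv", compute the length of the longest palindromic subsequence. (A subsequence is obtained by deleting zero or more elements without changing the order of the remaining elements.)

One longest palindromic subsequence is vtttttv (positions 1,2,4,6,7,9,10); it reads the same forward and backward, and the interval DP gives dp[1][10] = 7.

7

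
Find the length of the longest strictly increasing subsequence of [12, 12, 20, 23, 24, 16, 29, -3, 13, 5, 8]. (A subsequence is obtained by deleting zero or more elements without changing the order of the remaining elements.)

5

Scanning left to right, the best length ending at each element is: 12→1, 12→1, 20→2, 23→3, 24→4, 16→2, 29→5, -3→1, 13→2, 5→2, 8→3.
So the longest increasing subsequence has length 5, e.g. 12, 20, 23, 24, 29.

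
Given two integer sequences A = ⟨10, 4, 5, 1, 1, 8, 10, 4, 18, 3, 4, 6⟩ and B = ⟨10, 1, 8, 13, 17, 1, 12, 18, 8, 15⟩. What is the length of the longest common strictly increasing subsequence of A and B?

3

For each value that appears in both, track the longest common increasing run ending there.
The best achievable length is 3; one witness is 1, 8, 18 (A-positions 4,6,9, B-positions 2,3,8).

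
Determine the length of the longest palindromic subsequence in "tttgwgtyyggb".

One longest palindromic subsequence is ggyygg (positions 4,6,8,9,10,11); it reads the same forward and backward, and the interval DP gives dp[1][12] = 6.

6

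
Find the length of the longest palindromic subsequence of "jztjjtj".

One longest palindromic subsequence is jtjjtj (positions 1,3,4,5,6,7); it reads the same forward and backward, and the interval DP gives dp[1][7] = 6.

6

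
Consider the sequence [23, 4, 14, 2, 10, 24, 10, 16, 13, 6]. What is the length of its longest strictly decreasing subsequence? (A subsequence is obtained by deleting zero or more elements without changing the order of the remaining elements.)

4

Let dp[i] be the longest decreasing subsequence ending at position i. Then dp = [1, 2, 2, 3, 3, 1, 3, 2, 3, 4].
The maximum is 4; one witness is 23, 14, 10, 6 at positions 1,3,5,10.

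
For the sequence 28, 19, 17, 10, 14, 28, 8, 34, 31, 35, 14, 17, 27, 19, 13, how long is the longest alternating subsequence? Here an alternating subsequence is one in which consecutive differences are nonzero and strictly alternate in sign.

A longest alternating subsequence is 28, 10, 14, 8, 34, 31, 35, 14, 27, 19 (positions 1,4,5,7,8,9,10,11,13,14); its 9 consecutive differences strictly alternate in sign, and length 10 is optimal.

10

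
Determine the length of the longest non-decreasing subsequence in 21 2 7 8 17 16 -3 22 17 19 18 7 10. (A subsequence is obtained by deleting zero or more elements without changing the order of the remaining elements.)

6

Let dp[i] be the longest non-decreasing subsequence ending at position i. Then dp = [1, 1, 2, 3, 4, 4, 1, 5, 5, 6, 6, 3, 4].
The maximum is 6; one witness is 2, 7, 8, 17, 17, 19 at positions 2,3,4,5,9,10.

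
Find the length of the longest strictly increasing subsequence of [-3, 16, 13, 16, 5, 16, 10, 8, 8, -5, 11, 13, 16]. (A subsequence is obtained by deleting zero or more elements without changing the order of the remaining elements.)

Scanning left to right, the best length ending at each element is: -3→1, 16→2, 13→2, 16→3, 5→2, 16→3, 10→3, 8→3, 8→3, -5→1, 11→4, 13→5, 16→6.
So the longest increasing subsequence has length 6, e.g. -3, 5, 10, 11, 13, 16.

6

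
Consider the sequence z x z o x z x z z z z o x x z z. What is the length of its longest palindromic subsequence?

One longest palindromic subsequence is zzxxzzzzxxzz (positions 1,3,5,7,8,9,10,11,13,14,15,16); it reads the same forward and backward, and the interval DP gives dp[1][16] = 12.

12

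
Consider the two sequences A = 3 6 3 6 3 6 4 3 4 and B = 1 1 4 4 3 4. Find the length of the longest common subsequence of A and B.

Backtracking the LCS table gives one alignment: 4 (A7,B4) → 3 (A8,B5) → 4 (A9,B6).
So the longest common subsequence has length 3.

3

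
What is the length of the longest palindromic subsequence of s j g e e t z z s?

4

Using dp[i][j] = 2 + dp[i+1][j−1] if the ends match, else max(dp[i+1][j], dp[i][j−1]):
dp[1][9] = 4. A witness is szzs at positions 1,7,8,9.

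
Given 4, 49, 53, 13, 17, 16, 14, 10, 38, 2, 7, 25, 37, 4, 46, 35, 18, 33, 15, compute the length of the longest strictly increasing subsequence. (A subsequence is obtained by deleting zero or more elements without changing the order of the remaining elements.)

6

Scanning left to right, the best length ending at each element is: 4→1, 49→2, 53→3, 13→2, 17→3, 16→3, 14→3, 10→2, 38→4, 2→1, 7→2, 25→4, 37→5, 4→2, 46→6, 35→5, 18→4, 33→5, 15→4.
So the longest increasing subsequence has length 6, e.g. 4, 13, 17, 25, 37, 46.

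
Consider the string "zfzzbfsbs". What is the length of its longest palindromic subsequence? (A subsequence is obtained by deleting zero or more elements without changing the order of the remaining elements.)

4

One longest palindromic subsequence is fzzf (positions 2,3,4,6); it reads the same forward and backward, and the interval DP gives dp[1][9] = 4.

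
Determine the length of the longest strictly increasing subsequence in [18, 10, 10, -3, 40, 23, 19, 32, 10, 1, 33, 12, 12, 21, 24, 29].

6

Let dp[i] be the longest increasing subsequence ending at position i. Then dp = [1, 1, 1, 1, 2, 2, 2, 3, 2, 2, 4, 3, 3, 4, 5, 6].
The maximum is 6; one witness is -3, 10, 12, 21, 24, 29 at positions 4,9,12,14,15,16.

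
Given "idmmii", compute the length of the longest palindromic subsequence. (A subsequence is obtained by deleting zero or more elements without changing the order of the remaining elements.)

4

Using dp[i][j] = 2 + dp[i+1][j−1] if the ends match, else max(dp[i+1][j], dp[i][j−1]):
dp[1][6] = 4. A witness is immi at positions 1,3,4,6.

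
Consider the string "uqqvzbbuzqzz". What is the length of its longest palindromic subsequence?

6

One longest palindromic subsequence is qzbbzq (positions 3,5,6,7,9,10); it reads the same forward and backward, and the interval DP gives dp[1][12] = 6.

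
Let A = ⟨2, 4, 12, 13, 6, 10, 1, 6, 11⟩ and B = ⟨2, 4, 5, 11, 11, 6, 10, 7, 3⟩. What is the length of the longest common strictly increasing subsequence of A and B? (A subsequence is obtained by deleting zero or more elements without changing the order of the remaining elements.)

For each value that appears in both, track the longest common increasing run ending there.
The best achievable length is 4; one witness is 2, 4, 6, 10 (A-positions 1,2,5,6, B-positions 1,2,6,7).

4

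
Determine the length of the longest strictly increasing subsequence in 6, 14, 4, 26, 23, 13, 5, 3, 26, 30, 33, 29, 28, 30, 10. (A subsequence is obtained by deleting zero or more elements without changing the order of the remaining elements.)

6

Let dp[i] be the longest increasing subsequence ending at position i. Then dp = [1, 2, 1, 3, 3, 2, 2, 1, 4, 5, 6, 5, 5, 6, 3].
The maximum is 6; one witness is 6, 14, 23, 26, 30, 33 at positions 1,2,5,9,10,11.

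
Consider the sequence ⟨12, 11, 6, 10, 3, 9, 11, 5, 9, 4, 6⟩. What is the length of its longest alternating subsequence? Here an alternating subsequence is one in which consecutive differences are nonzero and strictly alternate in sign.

9

A longest alternating subsequence is 12, 6, 10, 3, 9, 5, 9, 4, 6 (positions 1,3,4,5,6,8,9,10,11); its 8 consecutive differences strictly alternate in sign, and length 9 is optimal.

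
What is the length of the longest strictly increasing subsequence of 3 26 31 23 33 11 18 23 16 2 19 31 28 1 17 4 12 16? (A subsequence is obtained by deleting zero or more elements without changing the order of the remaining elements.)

Let dp[i] be the longest increasing subsequence ending at position i. Then dp = [1, 2, 3, 2, 4, 2, 3, 4, 3, 1, 4, 5, 5, 1, 4, 2, 3, 4].
The maximum is 5; one witness is 3, 11, 18, 23, 31 at positions 1,6,7,8,12.

5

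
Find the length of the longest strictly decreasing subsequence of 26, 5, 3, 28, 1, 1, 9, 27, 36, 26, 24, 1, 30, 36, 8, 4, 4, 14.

6

One longest decreasing subsequence is 28, 27, 26, 24, 8, 4 (positions 4,8,10,11,15,16), of length 6; no longer one exists.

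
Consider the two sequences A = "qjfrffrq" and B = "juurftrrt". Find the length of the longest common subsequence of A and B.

A longest common subsequence is jfrr (length 4); the LCS DP confirms no longer common subsequence exists.

4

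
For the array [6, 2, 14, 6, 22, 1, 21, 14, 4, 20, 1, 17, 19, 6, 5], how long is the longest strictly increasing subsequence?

5

Scanning left to right, the best length ending at each element is: 6→1, 2→1, 14→2, 6→2, 22→3, 1→1, 21→3, 14→3, 4→2, 20→4, 1→1, 17→4, 19→5, 6→3, 5→3.
So the longest increasing subsequence has length 5, e.g. 2, 6, 14, 17, 19.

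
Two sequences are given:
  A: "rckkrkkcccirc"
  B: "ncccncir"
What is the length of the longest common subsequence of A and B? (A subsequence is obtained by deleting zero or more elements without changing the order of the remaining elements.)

Backtracking the LCS table gives one alignment: c (A2,B2) → c (A8,B3) → c (A9,B4) → c (A10,B6) → i (A11,B7) → r (A12,B8).
So the longest common subsequence has length 6.

6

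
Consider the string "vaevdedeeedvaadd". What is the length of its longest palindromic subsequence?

One longest palindromic subsequence is avdeeeedva (positions 2,4,5,6,8,9,10,11,12,14); it reads the same forward and backward, and the interval DP gives dp[1][16] = 10.

10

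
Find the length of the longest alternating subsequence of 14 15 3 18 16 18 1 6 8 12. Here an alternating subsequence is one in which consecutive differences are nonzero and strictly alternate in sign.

8

A longest alternating subsequence is 14, 15, 3, 18, 16, 18, 1, 6 (positions 1,2,3,4,5,6,7,8); its 7 consecutive differences strictly alternate in sign, and length 8 is optimal.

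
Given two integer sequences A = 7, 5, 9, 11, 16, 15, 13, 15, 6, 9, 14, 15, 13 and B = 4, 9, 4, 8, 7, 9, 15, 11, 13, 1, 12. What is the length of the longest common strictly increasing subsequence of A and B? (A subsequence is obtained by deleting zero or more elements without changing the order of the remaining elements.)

A longest common strictly increasing subsequence is 7, 9, 11, 13 (length 4); it appears in order in both A and B, and no longer such subsequence exists.

4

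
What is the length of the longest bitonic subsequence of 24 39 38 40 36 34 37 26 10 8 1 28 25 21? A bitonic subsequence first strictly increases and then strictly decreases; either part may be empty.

9

One longest bitonic subsequence is 24, 39, 38, 36, 34, 26, 10, 8, 1 (positions 1,2,3,5,6,8,9,10,11): it rises to 39 then falls. Length 9 is optimal.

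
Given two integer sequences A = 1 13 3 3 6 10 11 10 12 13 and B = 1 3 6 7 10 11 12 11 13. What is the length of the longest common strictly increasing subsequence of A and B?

7

A longest common strictly increasing subsequence is 1, 3, 6, 10, 11, 12, 13 (length 7); it appears in order in both A and B, and no longer such subsequence exists.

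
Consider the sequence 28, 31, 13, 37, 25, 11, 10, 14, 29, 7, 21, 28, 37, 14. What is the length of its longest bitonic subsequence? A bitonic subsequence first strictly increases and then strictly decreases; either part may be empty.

7

One longest bitonic subsequence is 28, 31, 37, 25, 11, 10, 7 (positions 1,2,4,5,6,7,10): it rises to 37 then falls. Length 7 is optimal.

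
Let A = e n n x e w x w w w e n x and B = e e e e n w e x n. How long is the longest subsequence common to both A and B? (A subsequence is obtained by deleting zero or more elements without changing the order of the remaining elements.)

A longest common subsequence is enexn (length 5); the LCS DP confirms no longer common subsequence exists.

5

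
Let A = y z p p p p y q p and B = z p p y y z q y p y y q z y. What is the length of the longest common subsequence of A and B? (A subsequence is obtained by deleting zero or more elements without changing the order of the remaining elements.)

6

Backtracking the LCS table gives one alignment: z (A2,B1) → p (A3,B2) → p (A4,B3) → p (A5,B9) → y (A7,B11) → q (A8,B12).
So the longest common subsequence has length 6.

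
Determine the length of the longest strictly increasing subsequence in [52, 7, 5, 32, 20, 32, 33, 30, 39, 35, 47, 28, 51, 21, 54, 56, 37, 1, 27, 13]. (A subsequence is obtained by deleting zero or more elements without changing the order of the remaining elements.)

9

Scanning left to right, the best length ending at each element is: 52→1, 7→1, 5→1, 32→2, 20→2, 32→3, 33→4, 30→3, 39→5, 35→5, 47→6, 28→3, 51→7, 21→3, 54→8, 56→9, 37→6, 1→1, 27→4, 13→2.
So the longest increasing subsequence has length 9, e.g. 7, 20, 32, 33, 39, 47, 51, 54, 56.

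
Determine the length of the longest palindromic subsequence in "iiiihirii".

Using dp[i][j] = 2 + dp[i+1][j−1] if the ends match, else max(dp[i+1][j], dp[i][j−1]):
dp[1][9] = 7. A witness is iiihiii at positions 1,2,4,5,6,8,9.

7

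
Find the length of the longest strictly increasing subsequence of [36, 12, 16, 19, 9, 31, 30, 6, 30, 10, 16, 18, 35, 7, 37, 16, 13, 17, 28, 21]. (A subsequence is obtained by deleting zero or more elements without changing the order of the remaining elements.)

6

One longest increasing subsequence is 12, 16, 19, 31, 35, 37 (positions 2,3,4,6,13,15), of length 6; no longer one exists.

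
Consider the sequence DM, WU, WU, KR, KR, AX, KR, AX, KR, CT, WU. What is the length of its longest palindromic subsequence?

7

Using dp[i][j] = 2 + dp[i+1][j−1] if the ends match, else max(dp[i+1][j], dp[i][j−1]):
dp[1][11] = 7. A witness is WU KR AX KR AX KR WU at positions 2,5,6,7,8,9,11.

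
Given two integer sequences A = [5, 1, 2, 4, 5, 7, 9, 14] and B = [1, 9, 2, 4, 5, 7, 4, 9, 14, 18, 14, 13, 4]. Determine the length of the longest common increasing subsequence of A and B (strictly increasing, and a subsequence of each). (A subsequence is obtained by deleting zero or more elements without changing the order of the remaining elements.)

A longest common strictly increasing subsequence is 1, 2, 4, 5, 7, 9, 14 (length 7); it appears in order in both A and B, and no longer such subsequence exists.

7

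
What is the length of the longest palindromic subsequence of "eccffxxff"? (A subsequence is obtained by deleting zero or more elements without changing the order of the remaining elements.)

One longest palindromic subsequence is ffxxff (positions 4,5,6,7,8,9); it reads the same forward and backward, and the interval DP gives dp[1][9] = 6.

6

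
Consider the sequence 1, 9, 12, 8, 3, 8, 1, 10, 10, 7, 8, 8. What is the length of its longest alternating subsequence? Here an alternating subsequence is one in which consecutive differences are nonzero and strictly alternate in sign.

8

Track the best alternating length ending on an up-step vs a down-step at each position: up/down = 1/1, 2/1, 2/1, 2/3, 2/3, 4/3, 1/5, 6/3, 6/3, 6/7, 8/7, 8/7.
The maximum over both is 8; one such subsequence is 1, 9, 3, 8, 1, 10, 7, 8.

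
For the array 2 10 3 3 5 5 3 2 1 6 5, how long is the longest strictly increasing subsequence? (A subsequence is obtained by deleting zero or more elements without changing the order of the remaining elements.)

4

Scanning left to right, the best length ending at each element is: 2→1, 10→2, 3→2, 3→2, 5→3, 5→3, 3→2, 2→1, 1→1, 6→4, 5→3.
So the longest increasing subsequence has length 4, e.g. 2, 3, 5, 6.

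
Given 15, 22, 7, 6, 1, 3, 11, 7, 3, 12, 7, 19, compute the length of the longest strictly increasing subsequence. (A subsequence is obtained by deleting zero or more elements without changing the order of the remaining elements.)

Let dp[i] be the longest increasing subsequence ending at position i. Then dp = [1, 2, 1, 1, 1, 2, 3, 3, 2, 4, 3, 5].
The maximum is 5; one witness is 1, 3, 11, 12, 19 at positions 5,6,7,10,12.

5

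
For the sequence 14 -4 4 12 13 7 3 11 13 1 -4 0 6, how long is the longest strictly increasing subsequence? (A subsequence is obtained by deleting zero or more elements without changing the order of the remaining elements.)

Scanning left to right, the best length ending at each element is: 14→1, -4→1, 4→2, 12→3, 13→4, 7→3, 3→2, 11→4, 13→5, 1→2, -4→1, 0→2, 6→3.
So the longest increasing subsequence has length 5, e.g. -4, 4, 7, 11, 13.

5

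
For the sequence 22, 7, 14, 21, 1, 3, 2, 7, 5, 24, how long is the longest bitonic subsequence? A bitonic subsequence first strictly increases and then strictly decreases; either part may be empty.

5

One longest bitonic subsequence is 7, 14, 21, 7, 5 (positions 2,3,4,8,9): it rises to 21 then falls. Length 5 is optimal.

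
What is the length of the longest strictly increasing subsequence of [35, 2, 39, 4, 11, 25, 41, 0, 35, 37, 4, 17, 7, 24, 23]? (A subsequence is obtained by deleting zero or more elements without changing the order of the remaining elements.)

6

One longest increasing subsequence is 2, 4, 11, 25, 35, 37 (positions 2,4,5,6,9,10), of length 6; no longer one exists.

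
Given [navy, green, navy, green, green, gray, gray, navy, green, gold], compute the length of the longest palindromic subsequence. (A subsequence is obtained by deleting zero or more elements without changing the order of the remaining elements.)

6

One longest palindromic subsequence is green navy gray gray navy green (positions 2,3,6,7,8,9); it reads the same forward and backward, and the interval DP gives dp[1][10] = 6.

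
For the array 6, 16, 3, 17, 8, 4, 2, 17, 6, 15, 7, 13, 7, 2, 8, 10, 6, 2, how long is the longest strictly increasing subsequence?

6

One longest increasing subsequence is 3, 4, 6, 7, 8, 10 (positions 3,6,9,11,15,16), of length 6; no longer one exists.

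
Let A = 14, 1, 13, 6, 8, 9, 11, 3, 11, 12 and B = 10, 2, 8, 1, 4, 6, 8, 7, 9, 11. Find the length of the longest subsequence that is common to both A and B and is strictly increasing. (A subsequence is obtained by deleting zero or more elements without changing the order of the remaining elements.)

5

For each value that appears in both, track the longest common increasing run ending there.
The best achievable length is 5; one witness is 1, 6, 8, 9, 11 (A-positions 2,4,5,6,7, B-positions 4,6,7,9,10).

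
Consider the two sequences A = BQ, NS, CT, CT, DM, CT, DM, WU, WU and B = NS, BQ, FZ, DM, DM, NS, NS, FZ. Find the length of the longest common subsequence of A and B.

3

A longest common subsequence is BQ, DM, DM (length 3); the LCS DP confirms no longer common subsequence exists.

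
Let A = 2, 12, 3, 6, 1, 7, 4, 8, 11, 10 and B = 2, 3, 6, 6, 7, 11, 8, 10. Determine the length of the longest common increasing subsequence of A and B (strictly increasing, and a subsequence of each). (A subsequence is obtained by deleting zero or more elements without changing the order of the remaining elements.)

A longest common strictly increasing subsequence is 2, 3, 6, 7, 8, 10 (length 6); it appears in order in both A and B, and no longer such subsequence exists.

6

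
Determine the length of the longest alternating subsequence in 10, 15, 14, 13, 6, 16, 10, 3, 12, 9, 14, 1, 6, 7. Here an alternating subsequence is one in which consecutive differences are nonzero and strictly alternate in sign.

10

A longest alternating subsequence is 10, 15, 14, 16, 10, 12, 9, 14, 1, 6 (positions 1,2,3,6,7,9,10,11,12,13); its 9 consecutive differences strictly alternate in sign, and length 10 is optimal.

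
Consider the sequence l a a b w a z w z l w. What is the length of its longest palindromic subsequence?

5

Using dp[i][j] = 2 + dp[i+1][j−1] if the ends match, else max(dp[i+1][j], dp[i][j−1]):
dp[1][11] = 5. A witness is wzwzw at positions 5,7,8,9,11.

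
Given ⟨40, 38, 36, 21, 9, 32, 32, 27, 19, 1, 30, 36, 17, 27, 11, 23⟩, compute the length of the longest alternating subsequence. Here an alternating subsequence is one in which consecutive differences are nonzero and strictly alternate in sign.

A longest alternating subsequence is 40, 21, 32, 27, 30, 17, 27, 11, 23 (positions 1,4,6,8,11,13,14,15,16); its 8 consecutive differences strictly alternate in sign, and length 9 is optimal.

9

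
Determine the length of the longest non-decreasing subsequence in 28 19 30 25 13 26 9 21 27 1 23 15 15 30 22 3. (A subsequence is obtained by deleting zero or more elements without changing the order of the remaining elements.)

5

Let dp[i] be the longest non-decreasing subsequence ending at position i. Then dp = [1, 1, 2, 2, 1, 3, 1, 2, 4, 1, 3, 2, 3, 5, 4, 2].
The maximum is 5; one witness is 19, 25, 26, 27, 30 at positions 2,4,6,9,14.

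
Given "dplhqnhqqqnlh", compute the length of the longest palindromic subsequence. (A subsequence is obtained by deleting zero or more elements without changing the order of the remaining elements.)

7

One longest palindromic subsequence is hnqqqnh (positions 4,6,8,9,10,11,13); it reads the same forward and backward, and the interval DP gives dp[1][13] = 7.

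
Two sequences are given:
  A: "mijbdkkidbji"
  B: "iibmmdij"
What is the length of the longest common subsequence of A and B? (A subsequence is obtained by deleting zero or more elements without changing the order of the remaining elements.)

A longest common subsequence is ibdij (length 5); the LCS DP confirms no longer common subsequence exists.

5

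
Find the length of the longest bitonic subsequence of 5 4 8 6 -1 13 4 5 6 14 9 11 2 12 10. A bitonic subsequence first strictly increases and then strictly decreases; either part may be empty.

8

One longest bitonic subsequence is -1, 4, 5, 6, 9, 11, 12, 10 (positions 5,7,8,9,11,12,14,15): it rises to 12 then falls. Length 8 is optimal.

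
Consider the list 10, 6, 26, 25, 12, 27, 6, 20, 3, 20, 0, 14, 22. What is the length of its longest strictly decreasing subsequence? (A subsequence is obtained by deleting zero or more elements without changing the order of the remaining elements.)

6

One longest decreasing subsequence is 26, 25, 12, 6, 3, 0 (positions 3,4,5,7,9,11), of length 6; no longer one exists.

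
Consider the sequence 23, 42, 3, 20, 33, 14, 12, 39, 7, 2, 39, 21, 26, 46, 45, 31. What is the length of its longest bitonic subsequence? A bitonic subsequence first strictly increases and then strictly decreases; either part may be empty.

7

Let inc[i] be the LIS ending at i and dec[i] the longest strictly decreasing subsequence starting at i. inc = [1, 2, 1, 2, 3, 2, 2, 4, 2, 1, 4, 3, 4, 5, 5, 5], dec = [6, 6, 2, 5, 5, 4, 3, 3, 2, 1, 2, 1, 1, 3, 2, 1].
max_i inc[i]+dec[i]−1 = 7, with one witness 23, 42, 33, 14, 12, 7, 2.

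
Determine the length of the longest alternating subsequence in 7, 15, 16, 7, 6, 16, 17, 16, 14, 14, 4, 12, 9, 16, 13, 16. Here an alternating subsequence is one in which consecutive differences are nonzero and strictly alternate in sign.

10

Track the best alternating length ending on an up-step vs a down-step at each position: up/down = 1/1, 2/1, 2/1, 1/3, 1/3, 4/1, 4/1, 4/5, 4/5, 4/5, 1/5, 6/5, 6/7, 8/5, 8/9, 10/5.
The maximum over both is 10; one such subsequence is 7, 15, 7, 16, 4, 12, 9, 16, 13, 16.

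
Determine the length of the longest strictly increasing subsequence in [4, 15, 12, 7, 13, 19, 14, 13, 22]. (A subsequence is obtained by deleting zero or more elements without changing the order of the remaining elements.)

5

Scanning left to right, the best length ending at each element is: 4→1, 15→2, 12→2, 7→2, 13→3, 19→4, 14→4, 13→3, 22→5.
So the longest increasing subsequence has length 5, e.g. 4, 12, 13, 19, 22.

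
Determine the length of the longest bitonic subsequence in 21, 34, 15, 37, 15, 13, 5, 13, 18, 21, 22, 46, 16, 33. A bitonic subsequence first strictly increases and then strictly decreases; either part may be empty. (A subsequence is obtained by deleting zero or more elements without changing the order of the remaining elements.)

7

One longest bitonic subsequence is 5, 13, 18, 21, 22, 46, 33 (positions 7,8,9,10,11,12,14): it rises to 46 then falls. Length 7 is optimal.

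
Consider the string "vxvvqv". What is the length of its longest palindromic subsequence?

One longest palindromic subsequence is vvvv (positions 1,3,4,6); it reads the same forward and backward, and the interval DP gives dp[1][6] = 4.

4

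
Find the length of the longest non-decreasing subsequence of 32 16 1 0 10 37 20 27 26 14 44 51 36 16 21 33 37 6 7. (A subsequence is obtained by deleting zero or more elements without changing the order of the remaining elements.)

Let dp[i] be the longest non-decreasing subsequence ending at position i. Then dp = [1, 1, 1, 1, 2, 3, 3, 4, 4, 3, 5, 6, 5, 4, 5, 6, 7, 2, 3].
The maximum is 7; one witness is 1, 10, 14, 16, 21, 33, 37 at positions 3,5,10,14,15,16,17.

7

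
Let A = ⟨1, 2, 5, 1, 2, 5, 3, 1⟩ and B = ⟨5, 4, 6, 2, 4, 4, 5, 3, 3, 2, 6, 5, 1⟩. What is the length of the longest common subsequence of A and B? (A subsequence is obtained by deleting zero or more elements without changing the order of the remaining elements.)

5

A longest common subsequence is 2, 5, 2, 5, 1 (length 5); the LCS DP confirms no longer common subsequence exists.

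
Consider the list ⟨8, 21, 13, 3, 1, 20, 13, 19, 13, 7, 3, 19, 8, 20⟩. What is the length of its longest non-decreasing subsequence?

6

Let dp[i] be the longest non-decreasing subsequence ending at position i. Then dp = [1, 2, 2, 1, 1, 3, 3, 4, 4, 2, 2, 5, 3, 6].
The maximum is 6; one witness is 8, 13, 13, 19, 19, 20 at positions 1,3,7,8,12,14.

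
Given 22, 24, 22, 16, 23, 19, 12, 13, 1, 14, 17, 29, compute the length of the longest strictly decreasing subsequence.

5

Scanning left to right, the best length ending at each element is: 22→1, 24→1, 22→2, 16→3, 23→2, 19→3, 12→4, 13→4, 1→5, 14→4, 17→4, 29→1.
So the longest decreasing subsequence has length 5, e.g. 24, 22, 16, 12, 1.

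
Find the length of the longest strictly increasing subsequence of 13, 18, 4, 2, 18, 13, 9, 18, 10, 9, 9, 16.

One longest increasing subsequence is 4, 9, 10, 16 (positions 3,7,9,12), of length 4; no longer one exists.

4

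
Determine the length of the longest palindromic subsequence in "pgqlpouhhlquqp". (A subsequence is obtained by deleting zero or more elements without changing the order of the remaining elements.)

One longest palindromic subsequence is pquhhuqp (positions 1,3,7,8,9,12,13,14); it reads the same forward and backward, and the interval DP gives dp[1][14] = 8.

8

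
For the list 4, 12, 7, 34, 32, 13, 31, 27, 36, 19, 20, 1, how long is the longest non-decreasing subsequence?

Let dp[i] be the longest non-decreasing subsequence ending at position i. Then dp = [1, 2, 2, 3, 3, 3, 4, 4, 5, 4, 5, 1].
The maximum is 5; one witness is 4, 12, 13, 31, 36 at positions 1,2,6,7,9.

5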